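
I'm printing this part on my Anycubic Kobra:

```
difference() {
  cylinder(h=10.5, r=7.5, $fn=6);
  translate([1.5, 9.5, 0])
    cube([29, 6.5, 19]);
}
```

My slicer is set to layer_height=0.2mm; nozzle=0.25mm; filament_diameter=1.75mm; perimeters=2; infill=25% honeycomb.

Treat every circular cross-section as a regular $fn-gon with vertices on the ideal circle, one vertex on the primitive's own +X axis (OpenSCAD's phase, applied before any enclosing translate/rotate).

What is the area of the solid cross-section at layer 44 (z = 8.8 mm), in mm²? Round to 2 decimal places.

At z = 8.8 mm: the r=7.5 cylinder contributes a regular 6-gon of circumradius 7.5 (area = (6/2)·7.500²·sin(360°/6) = 146.14 mm²); the cube at (1.5, 9.5) is present — its section is the full 29×6.5 rectangle (area 188.50 mm²); After the difference (first − rest): starting from the r=7.5 cylinder (146.14 mm²), the 29×6.5 cube at (1.5, 9.5) misses the remaining region (no effect) — area = 146.14 mm². Overall, the cross-section is a single solid region. Net area = 146.14 mm².

146.14 mm²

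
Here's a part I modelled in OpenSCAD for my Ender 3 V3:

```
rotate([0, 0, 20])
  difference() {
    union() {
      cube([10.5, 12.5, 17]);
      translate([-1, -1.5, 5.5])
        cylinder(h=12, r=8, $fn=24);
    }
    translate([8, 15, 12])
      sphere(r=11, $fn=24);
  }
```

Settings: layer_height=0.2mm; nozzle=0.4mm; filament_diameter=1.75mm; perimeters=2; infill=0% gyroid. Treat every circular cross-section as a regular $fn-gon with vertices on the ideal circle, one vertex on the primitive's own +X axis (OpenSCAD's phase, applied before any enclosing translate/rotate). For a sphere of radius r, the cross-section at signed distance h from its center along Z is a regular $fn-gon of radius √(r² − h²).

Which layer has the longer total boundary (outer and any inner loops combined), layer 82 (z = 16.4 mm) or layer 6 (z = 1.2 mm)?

Layer 82 (z = 16.4): the cube is present — its section is the full 10.5×12.5 rectangle (perimeter 46.00 mm); the r=8 cylinder at (-1, -1.5) contributes a regular 24-gon of circumradius 8 (perimeter = 2·24·8.000·sin(180°/24) = 50.12 mm); Taking the union: the regions partially overlap (shared area 31.41 mm²), so the edge portions inside another operand are dropped and the merged outline is re-measured after clipping — boundary = 72.94 mm; the r=11 sphere at (8, 15) slices to a regular 24-gon of circumradius 10.082 (√(r²−h²) with h=4.4 from center) (perimeter = 2·24·10.082·sin(180°/24) = 63.16 mm); Subtracting the remaining from the first: starting from the result so far, the r=11 sphere at (8, 15) partially overlaps it — only the 69.13 mm² overlap (of its 315.68 mm²) is removed, clipping the outline — boundary = 63.54 mm; (rotated 20° about Z; rotation is an isometry so areas/perimeters/island counts are preserved). So its perimeter = 63.54 mm. Layer 6 (z = 1.2): the cube is present — its section is the full 10.5×12.5 rectangle (perimeter 46.00 mm); the cylinder at (-1, -1.5) is absent (z outside [5.5, 17.5]); Merging all regions: only the 10.5×12.5 cube is present, so the union is just that shape — boundary = 46.00 mm; the r=11 sphere at (8, 15) slices to a regular 24-gon of circumradius 2.088 (√(r²−h²) with h=10.8 from center) (perimeter = 2·24·2.088·sin(180°/24) = 13.08 mm); Taking the first minus the rest: starting from that combined region, the r=11 sphere at (8, 15) misses the remaining region (no effect) — boundary = 46.00 mm; (rotated 20° about Z; rotation is an isometry so areas/perimeters/island counts are preserved). So its perimeter = 46.00 mm. Layer 82 is larger (63.54 vs 46.00 mm).

layer 82 (z = 16.4 mm)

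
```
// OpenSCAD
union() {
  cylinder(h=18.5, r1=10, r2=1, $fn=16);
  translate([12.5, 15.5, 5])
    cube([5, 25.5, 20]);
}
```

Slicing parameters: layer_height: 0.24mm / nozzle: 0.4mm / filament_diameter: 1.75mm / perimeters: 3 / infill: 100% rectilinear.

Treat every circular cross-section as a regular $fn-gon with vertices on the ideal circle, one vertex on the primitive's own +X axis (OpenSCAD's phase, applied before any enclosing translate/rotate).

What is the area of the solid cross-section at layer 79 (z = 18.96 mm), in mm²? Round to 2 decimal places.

At z = 18.96 mm: the cone is absent (z outside [0, 18.5]); the cube at (12.5, 15.5) (footprint 5×25.5) is included at this height (area 127.50 mm²); Merging all regions: only the 5×25.5 cube at (12.5, 15.5) is present, so the union is just that shape — area = 127.50 mm². Overall, the cross-section is a single solid region. Net area = 127.50 mm².

127.50 mm²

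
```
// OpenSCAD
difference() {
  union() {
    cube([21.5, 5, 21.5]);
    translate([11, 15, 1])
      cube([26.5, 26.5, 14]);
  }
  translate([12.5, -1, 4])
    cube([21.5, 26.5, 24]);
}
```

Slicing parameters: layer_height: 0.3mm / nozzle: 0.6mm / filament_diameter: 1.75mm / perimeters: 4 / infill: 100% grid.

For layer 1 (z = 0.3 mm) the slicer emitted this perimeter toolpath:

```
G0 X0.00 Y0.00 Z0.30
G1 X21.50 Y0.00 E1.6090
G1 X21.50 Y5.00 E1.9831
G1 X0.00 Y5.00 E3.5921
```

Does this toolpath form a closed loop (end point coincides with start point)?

Start point (G0): (0.00, 0.00). End point (last G1): the path does not return to the start — open.

no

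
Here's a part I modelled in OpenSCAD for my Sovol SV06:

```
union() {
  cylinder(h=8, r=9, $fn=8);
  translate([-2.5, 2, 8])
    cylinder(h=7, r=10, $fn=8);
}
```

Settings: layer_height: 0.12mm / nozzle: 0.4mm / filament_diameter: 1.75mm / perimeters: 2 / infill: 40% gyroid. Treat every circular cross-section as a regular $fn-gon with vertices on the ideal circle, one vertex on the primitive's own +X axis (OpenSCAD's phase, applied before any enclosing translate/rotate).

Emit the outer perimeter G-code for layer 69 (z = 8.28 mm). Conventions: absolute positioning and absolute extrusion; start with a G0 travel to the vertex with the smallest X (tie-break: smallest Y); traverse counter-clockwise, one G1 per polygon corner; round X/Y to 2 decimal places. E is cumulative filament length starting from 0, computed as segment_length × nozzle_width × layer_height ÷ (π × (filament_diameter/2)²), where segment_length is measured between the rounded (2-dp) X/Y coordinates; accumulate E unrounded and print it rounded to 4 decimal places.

G0 X-12.50 Y2.00 Z8.28
G1 X-9.57 Y-5.07 E0.1527
G1 X-2.50 Y-8.00 E0.3055
G1 X4.57 Y-5.07 E0.4582
G1 X7.50 Y2.00 E0.6109
G1 X4.57 Y9.07 E0.7636
G1 X-2.50 Y12.00 E0.9164
G1 X-9.57 Y9.07 E1.0691
G1 X-12.50 Y2.00 E1.2218

At z = 8.28 mm: the cylinder does not reach this height (z outside [0, 8]); the cylinder at (-2.5, 2): section is a regular 8-gon, circumradius r=10; Merging all regions: only the r=10 cylinder at (-2.5, 2) is present, so the union is just that shape — 1 connected region. The outline is a single polygon with 8 vertices. Extrusion per mm of travel: 0.4 × 0.12 / (π × 0.875²) = 0.019956. Accumulating E over each segment gives final E = 1.2218.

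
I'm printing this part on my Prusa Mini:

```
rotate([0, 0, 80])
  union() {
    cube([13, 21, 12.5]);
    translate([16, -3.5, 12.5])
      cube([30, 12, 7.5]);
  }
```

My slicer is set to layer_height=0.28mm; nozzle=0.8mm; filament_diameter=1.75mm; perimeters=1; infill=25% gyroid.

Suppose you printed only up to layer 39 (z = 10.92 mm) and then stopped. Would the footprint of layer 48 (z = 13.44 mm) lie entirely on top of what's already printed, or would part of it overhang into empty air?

Compare the two slices. At z = 10.92: the 13×21 cube contributes its full rectangle (area 273.00 mm²); the cube at (16, -3.5) does not reach this height (z outside [12.5, 20]); Taking the union: only the 13×21 cube is present, so the union is just that shape — area = 273.00 mm²; (whole slice rotated 80° about Z — lengths, areas and connectivity unchanged). At z = 13.44: the cube is absent (z outside [0, 12.5]); the cube at (16, -3.5) is present — its section is the full 30×12 rectangle (area 360.00 mm²); Merging all regions: only the 30×12 cube at (16, -3.5) is present, so the union is just that shape — area = 360.00 mm²; (whole slice rotated 80° about Z — lengths, areas and connectivity unchanged). Checking containment: at z = 13.44 the cross-section extends beyond the z = 10.92 cross-section by about 360.00 mm².

part overhangs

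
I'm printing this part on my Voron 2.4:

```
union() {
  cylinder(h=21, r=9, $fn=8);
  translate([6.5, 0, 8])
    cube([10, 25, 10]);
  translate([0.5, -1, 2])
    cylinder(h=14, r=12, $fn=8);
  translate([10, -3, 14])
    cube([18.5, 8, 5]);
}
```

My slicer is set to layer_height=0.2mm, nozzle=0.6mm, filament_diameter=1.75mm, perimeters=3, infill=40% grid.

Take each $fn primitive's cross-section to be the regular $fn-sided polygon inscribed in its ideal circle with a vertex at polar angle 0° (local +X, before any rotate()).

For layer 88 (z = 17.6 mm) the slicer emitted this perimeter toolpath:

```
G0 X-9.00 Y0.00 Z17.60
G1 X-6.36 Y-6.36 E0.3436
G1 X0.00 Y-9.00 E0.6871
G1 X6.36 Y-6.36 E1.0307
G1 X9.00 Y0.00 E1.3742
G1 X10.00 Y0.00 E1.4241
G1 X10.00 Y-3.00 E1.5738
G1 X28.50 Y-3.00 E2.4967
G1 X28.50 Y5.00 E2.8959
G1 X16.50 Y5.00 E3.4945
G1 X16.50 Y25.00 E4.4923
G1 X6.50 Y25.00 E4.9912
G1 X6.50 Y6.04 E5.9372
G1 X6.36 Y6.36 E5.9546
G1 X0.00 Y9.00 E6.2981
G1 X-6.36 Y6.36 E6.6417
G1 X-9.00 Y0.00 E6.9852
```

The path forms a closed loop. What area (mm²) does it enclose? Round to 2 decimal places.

586.93 mm²

Apply the shoelace formula to the sequence of (X, Y) vertices; enclosed area = 586.93 mm².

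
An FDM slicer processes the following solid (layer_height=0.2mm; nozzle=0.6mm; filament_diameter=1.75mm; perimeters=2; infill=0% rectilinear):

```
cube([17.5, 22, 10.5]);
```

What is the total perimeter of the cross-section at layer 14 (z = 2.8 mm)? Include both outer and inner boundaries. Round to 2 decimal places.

79.00 mm

At z = 2.8 mm: the 17.5×22 cube contributes its full rectangle (perimeter 79.00 mm). Overall, the cross-section is a single solid region. Total boundary length (outer) = 79.00 mm.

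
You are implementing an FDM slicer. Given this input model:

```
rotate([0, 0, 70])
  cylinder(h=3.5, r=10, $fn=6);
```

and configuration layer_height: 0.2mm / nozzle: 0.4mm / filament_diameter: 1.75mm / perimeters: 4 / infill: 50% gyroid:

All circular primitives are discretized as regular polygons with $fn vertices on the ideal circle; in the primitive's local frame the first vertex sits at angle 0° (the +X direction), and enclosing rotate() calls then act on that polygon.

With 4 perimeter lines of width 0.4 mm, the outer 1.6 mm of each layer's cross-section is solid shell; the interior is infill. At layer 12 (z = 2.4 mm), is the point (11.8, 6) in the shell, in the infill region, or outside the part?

outside

At z = 2.4 mm: the cylinder: section is a regular 6-gon, circumradius r=10; (whole slice rotated 70° about Z — lengths, areas and connectivity unchanged). Overall, the cross-section is a single solid region. Undo the 70° rotation: the query point maps to (9.674, -9.036) in the un-rotated model frame. The nearest boundary edge runs (5.00, -8.66)→(10.00, 0.00); distance from the point to it = 4.24 mm. The point is not inside any of the regions above, so it lies outside the cross-section (4.24 mm from the nearest boundary).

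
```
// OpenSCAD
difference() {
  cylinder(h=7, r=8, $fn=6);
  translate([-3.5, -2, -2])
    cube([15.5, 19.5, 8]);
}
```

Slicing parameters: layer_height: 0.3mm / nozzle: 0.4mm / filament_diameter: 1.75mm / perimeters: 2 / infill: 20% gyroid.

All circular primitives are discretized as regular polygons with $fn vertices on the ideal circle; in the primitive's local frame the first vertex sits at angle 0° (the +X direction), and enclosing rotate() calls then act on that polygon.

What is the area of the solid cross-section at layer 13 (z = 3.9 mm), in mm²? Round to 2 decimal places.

At z = 3.9 mm: the cylinder: section is a regular 6-gon, circumradius r=8 (area = (6/2)·8.000²·sin(360°/6) = 166.28 mm²); the cube at (-3.5, -2) (footprint 15.5×19.5) is included at this height (area 302.25 mm²); Subtracting the remaining from the first: starting from the r=8 cylinder (166.28 mm²), the 15.5×19.5 cube at (-3.5, -2) partially overlaps it — only the 87.66 mm² overlap (of its 302.25 mm²) is removed, clipping the outline — area = 78.61 mm². Overall, the cross-section is a single solid region. Net area = 78.61 mm².

78.61 mm²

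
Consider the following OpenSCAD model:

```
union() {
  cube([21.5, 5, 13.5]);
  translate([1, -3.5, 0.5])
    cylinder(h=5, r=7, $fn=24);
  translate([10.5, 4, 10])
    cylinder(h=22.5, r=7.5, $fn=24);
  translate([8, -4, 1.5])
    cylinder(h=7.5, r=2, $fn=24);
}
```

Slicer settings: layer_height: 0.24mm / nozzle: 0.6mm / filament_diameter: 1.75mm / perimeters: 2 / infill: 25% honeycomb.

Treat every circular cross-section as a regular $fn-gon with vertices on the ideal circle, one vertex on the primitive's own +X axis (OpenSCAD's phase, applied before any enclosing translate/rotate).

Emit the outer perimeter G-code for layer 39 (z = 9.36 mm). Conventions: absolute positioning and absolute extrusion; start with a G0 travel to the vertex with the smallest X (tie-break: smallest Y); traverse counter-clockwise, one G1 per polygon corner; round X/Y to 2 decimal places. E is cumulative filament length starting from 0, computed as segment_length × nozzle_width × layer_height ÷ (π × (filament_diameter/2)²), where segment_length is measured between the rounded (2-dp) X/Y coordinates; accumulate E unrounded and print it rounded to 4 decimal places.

G0 X0.00 Y0.00 Z9.36
G1 X21.50 Y0.00 E1.2872
G1 X21.50 Y5.00 E1.5865
G1 X0.00 Y5.00 E2.8737
G1 X0.00 Y0.00 E3.1730

At z = 9.36 mm: the 21.5×5 cube contributes its full rectangle; the cylinder at (1, -3.5) is absent (z outside [0.5, 5.5]); the cylinder at (10.5, 4) is not intersected at this z (z outside [10, 32.5]); the cylinder at (8, -4) does not reach this height (z outside [1.5, 9]); Combining (union): only the 21.5×5 cube is present, so the union is just that shape — 1 connected region. The outline is a single polygon with 4 vertices. Extrusion per mm of travel: 0.6 × 0.24 / (π × 0.875²) = 0.059868. Accumulating E over each segment gives final E = 3.1730.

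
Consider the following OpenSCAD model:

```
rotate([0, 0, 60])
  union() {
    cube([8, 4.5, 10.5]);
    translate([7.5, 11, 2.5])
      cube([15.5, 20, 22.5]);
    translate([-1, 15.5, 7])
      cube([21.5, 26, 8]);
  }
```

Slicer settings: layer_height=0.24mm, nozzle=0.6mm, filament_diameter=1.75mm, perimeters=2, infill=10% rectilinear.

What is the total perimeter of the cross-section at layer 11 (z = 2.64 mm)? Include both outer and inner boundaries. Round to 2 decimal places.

At z = 2.64 mm: the cube is present — its section is the full 8×4.5 rectangle (perimeter 25.00 mm); the 15.5×20 cube at (7.5, 11) contributes its full rectangle (perimeter 71.00 mm); the cube at (-1, 15.5) is not intersected at this z (z outside [7, 15]); Taking the union: the 2 present regions are separate (no shared area or edge), so areas and boundary lengths simply add and each stays a separate island — boundary = 96.00 mm; (rotated 60° about Z; rotation is an isometry so areas/perimeters/island counts are preserved). Overall, the cross-section has 2 separate islands. Total boundary length (outer) = 96.00 mm.

96.00 mm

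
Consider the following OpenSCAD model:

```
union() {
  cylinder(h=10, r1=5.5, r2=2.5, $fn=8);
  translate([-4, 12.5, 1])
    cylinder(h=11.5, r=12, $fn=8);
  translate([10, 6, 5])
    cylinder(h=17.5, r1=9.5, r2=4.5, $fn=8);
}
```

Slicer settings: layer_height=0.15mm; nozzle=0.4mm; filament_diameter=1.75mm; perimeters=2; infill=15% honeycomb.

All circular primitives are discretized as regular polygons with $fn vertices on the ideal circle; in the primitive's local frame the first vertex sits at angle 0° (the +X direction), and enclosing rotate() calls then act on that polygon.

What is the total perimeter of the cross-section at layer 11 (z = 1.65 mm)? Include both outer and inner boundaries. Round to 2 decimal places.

At z = 1.65 mm: the cone: at t=0.165 of its height the radius interpolates to r₁+(r₂−r₁)t = 5.005, giving a regular 8-gon of that circumradius (perimeter = 2·8·5.005·sin(180°/8) = 30.65 mm); the cylinder at (-4, 12.5): section is a regular 8-gon, circumradius r=12 (perimeter = 2·8·12.000·sin(180°/8) = 73.48 mm); the cone at (10, 6) is absent (z outside [5, 22.5]); Taking the union: the regions partially overlap (shared area 16.73 mm²), so the edge portions inside another operand are dropped and the merged outline is re-measured after clipping — boundary = 84.80 mm. Overall, the cross-section is a single solid region. Total boundary length (outer) = 84.80 mm.

84.80 mm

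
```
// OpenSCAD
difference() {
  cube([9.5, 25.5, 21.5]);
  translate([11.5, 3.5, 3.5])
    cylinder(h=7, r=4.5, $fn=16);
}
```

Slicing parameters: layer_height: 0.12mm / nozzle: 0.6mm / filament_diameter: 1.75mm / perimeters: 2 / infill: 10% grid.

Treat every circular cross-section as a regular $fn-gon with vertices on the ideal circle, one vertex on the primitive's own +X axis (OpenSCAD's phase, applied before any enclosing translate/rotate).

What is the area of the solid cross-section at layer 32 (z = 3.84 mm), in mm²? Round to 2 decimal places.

228.59 mm²

At z = 3.84 mm: the 9.5×25.5 cube contributes its full rectangle (area 242.25 mm²); the cylinder at (11.5, 3.5): section is a regular 16-gon, circumradius r=4.5 (area = (16/2)·4.500²·sin(360°/16) = 61.99 mm²); After the difference (first − rest): starting from the 9.5×25.5 cube (242.25 mm²), the r=4.5 cylinder at (11.5, 3.5) partially overlaps it — only the 13.66 mm² overlap (of its 61.99 mm²) is removed, clipping the outline — area = 228.59 mm². Overall, the cross-section is a single solid region. Net area = 228.59 mm².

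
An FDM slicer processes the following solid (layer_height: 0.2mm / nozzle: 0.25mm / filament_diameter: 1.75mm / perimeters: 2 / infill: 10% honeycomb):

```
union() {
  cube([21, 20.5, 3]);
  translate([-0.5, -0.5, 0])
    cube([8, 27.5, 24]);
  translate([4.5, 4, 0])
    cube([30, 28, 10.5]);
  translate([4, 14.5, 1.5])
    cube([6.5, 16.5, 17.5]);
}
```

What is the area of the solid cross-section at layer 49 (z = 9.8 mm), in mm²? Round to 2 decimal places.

993.00 mm²

At z = 9.8 mm: the cube is not intersected at this z (z outside [0, 3]); the 8×27.5 cube at (-0.5, -0.5) contributes its full rectangle (area 220.00 mm²); the 30×28 cube at (4.5, 4) contributes its full rectangle (area 840.00 mm²); the 6.5×16.5 cube at (4, 14.5) contributes its full rectangle (area 107.25 mm²); Combining (union): the regions partially overlap — summed areas 1167.25 mm² minus the doubly-counted overlap 174.25 mm² gives 993.00 mm² — area = 993.00 mm². Overall, the cross-section is a single solid region. Net area = 993.00 mm².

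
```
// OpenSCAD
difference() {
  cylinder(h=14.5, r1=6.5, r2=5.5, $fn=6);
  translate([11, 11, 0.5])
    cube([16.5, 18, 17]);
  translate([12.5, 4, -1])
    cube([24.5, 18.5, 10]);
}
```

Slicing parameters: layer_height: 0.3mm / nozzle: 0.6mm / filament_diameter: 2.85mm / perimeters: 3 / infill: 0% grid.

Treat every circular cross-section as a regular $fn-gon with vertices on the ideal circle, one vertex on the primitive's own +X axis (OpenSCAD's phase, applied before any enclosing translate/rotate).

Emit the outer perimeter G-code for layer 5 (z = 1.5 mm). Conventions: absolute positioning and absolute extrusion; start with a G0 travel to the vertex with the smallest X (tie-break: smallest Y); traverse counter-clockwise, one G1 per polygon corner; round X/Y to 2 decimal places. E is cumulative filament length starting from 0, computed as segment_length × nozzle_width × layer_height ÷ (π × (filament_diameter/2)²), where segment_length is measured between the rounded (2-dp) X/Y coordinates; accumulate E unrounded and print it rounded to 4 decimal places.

G0 X-6.40 Y0.00 Z1.50
G1 X-3.20 Y-5.54 E0.1805
G1 X3.20 Y-5.54 E0.3611
G1 X6.40 Y0.00 E0.5416
G1 X3.20 Y5.54 E0.7221
G1 X-3.20 Y5.54 E0.9027
G1 X-6.40 Y0.00 E1.0832

At z = 1.5 mm: the cone (r1=6.5→r2=5.5) has section circumradius 6.397 here — a regular 6-gon; the cube at (11, 11) is present — its section is the full 16.5×18 rectangle; the cube at (12.5, 4) is present — its section is the full 24.5×18.5 rectangle; Taking the first minus the rest: starting from the cone, the 16.5×18 cube at (11, 11) misses the remaining region (no effect); the 24.5×18.5 cube at (12.5, 4) misses the remaining region (no effect) — 1 connected region. The outline is a single polygon with 6 vertices. Extrusion per mm of travel: 0.6 × 0.3 / (π × 1.425²) = 0.028216. Accumulating E over each segment gives final E = 1.0832.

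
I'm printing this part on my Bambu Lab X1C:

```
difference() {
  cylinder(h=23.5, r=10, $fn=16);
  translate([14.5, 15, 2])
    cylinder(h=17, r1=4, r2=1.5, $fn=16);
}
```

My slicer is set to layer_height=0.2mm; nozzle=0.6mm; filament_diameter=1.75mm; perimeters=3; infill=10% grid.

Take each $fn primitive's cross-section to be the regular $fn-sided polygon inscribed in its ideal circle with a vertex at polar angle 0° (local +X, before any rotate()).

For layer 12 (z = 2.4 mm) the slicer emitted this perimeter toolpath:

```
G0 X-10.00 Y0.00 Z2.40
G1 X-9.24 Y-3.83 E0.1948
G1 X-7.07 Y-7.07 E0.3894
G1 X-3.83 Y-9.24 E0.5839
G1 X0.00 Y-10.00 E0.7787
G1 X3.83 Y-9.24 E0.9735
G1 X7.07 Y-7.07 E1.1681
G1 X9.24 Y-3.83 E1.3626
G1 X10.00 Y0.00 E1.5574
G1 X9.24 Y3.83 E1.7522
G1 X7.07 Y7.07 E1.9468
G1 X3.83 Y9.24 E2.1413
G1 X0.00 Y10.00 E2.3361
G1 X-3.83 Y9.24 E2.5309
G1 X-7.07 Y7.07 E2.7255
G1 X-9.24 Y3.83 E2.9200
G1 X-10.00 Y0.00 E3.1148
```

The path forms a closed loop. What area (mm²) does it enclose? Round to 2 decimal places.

Apply the shoelace formula to the sequence of (X, Y) vertices; enclosed area = 306.19 mm².

306.19 mm²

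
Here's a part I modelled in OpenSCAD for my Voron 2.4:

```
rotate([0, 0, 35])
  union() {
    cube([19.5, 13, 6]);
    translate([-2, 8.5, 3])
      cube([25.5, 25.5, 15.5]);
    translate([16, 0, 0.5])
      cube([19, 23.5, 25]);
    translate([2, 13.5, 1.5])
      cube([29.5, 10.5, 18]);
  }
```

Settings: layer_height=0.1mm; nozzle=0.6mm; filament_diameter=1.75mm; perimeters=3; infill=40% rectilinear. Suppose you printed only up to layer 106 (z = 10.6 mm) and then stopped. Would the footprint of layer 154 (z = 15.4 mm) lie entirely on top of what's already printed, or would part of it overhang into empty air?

Compare the two slices. At z = 10.6: the cube is not intersected at this z (z outside [0, 6]); the 25.5×25.5 cube at (-2, 8.5) contributes its full rectangle (area 650.25 mm²); the cube at (16, 0) (footprint 19×23.5) is included at this height (area 446.50 mm²); the cube at (2, 13.5) (footprint 29.5×10.5) is included at this height (area 309.75 mm²); Combining (union): the regions partially overlap — summed areas 1406.50 mm² minus the doubly-counted overlap 418.25 mm² gives 988.25 mm² — area = 988.25 mm²; (rotated 35° about Z; rotation is an isometry so areas/perimeters/island counts are preserved). At z = 15.4: the cube is absent (z outside [0, 6]); the cube at (-2, 8.5) is present — its section is the full 25.5×25.5 rectangle (area 650.25 mm²); the 19×23.5 cube at (16, 0) contributes its full rectangle (area 446.50 mm²); the 29.5×10.5 cube at (2, 13.5) contributes its full rectangle (area 309.75 mm²); Taking the union: the regions partially overlap — summed areas 1406.50 mm² minus the doubly-counted overlap 418.25 mm² gives 988.25 mm² — area = 988.25 mm²; (rotated 35° about Z; rotation is an isometry so areas/perimeters/island counts are preserved). Checking containment: the cross-section at z = 15.4 is a subset of the cross-section at z = 10.6.

entirely on top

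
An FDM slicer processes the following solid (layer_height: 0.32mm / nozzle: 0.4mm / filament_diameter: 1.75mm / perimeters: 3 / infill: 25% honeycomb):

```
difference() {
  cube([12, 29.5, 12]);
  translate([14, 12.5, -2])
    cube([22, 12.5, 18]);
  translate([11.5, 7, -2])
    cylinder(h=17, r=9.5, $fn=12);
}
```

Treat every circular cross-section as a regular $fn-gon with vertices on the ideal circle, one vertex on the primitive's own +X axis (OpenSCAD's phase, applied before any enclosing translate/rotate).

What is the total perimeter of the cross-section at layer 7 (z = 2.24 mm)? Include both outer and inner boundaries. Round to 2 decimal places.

At z = 2.24 mm: the cube is present — its section is the full 12×29.5 rectangle (perimeter 83.00 mm); the 22×12.5 cube at (14, 12.5) contributes its full rectangle (perimeter 69.00 mm); the cylinder at (11.5, 7): section is a regular 12-gon, circumradius r=9.5 (perimeter = 2·12·9.500·sin(180°/12) = 59.01 mm); After the difference (first − rest): starting from the 12×29.5 cube, the 22×12.5 cube at (14, 12.5) misses the remaining region (no effect); the r=9.5 cylinder at (11.5, 7) partially overlaps it — only the 133.99 mm² overlap (of its 270.75 mm²) is removed, clipping the outline — boundary = 83.53 mm. Overall, the cross-section is a single solid region. Total boundary length (outer) = 83.53 mm.

83.53 mm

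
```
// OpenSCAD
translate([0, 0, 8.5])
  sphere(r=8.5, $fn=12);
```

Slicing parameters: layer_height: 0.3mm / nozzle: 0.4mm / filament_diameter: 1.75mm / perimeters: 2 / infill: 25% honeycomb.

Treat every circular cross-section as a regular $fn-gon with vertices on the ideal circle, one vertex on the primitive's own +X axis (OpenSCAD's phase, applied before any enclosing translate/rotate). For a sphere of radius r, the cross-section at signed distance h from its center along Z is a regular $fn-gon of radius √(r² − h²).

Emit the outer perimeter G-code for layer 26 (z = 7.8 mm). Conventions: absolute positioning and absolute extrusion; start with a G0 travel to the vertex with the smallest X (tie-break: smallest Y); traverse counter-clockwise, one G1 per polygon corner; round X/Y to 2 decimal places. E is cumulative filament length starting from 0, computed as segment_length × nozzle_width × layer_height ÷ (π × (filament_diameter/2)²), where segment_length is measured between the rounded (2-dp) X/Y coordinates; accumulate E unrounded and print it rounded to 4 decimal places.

At z = 7.8 mm: the sphere: section is a regular 12-gon, circumradius = √(r²−h²) = √(8.5²−0.7²) = 8.471. The outline is a single polygon with 12 vertices. Extrusion per mm of travel: 0.4 × 0.3 / (π × 0.875²) = 0.049890. Accumulating E over each segment gives final E = 2.6262.

G0 X-8.47 Y0.00 Z7.80
G1 X-7.34 Y-4.24 E0.2189
G1 X-4.24 Y-7.34 E0.4376
G1 X0.00 Y-8.47 E0.6566
G1 X4.24 Y-7.34 E0.8755
G1 X7.34 Y-4.24 E1.0942
G1 X8.47 Y0.00 E1.3131
G1 X7.34 Y4.24 E1.5320
G1 X4.24 Y7.34 E1.7508
G1 X0.00 Y8.47 E1.9697
G1 X-4.24 Y7.34 E2.1886
G1 X-7.34 Y4.24 E2.4073
G1 X-8.47 Y0.00 E2.6262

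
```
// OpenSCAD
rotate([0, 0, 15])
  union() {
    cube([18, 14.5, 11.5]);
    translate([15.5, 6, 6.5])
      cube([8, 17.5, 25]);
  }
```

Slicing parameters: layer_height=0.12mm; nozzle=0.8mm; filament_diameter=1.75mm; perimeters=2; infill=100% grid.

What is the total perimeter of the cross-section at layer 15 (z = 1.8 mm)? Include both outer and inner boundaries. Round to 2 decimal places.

65.00 mm

At z = 1.8 mm: the 18×14.5 cube contributes its full rectangle (perimeter 65.00 mm); the cube at (15.5, 6) does not reach this height (z outside [6.5, 31.5]); Combining (union): only the 18×14.5 cube is present, so the union is just that shape — boundary = 65.00 mm; (rotated 15° about Z; rotation is an isometry so areas/perimeters/island counts are preserved). Overall, the cross-section is a single solid region. Total boundary length (outer) = 65.00 mm.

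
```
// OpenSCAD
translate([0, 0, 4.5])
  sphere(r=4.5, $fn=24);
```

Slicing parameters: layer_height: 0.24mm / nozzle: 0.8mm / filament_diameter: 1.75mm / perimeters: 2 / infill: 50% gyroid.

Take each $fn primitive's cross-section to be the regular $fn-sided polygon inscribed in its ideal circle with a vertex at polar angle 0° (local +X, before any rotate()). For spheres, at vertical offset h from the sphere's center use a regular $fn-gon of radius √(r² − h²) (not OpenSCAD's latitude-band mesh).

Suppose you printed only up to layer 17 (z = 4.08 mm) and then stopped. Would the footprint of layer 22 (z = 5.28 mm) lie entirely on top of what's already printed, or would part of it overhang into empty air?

Compare the two slices. At z = 4.08: the r=4.5 sphere slices to a regular 24-gon of circumradius 4.480 (√(r²−h²) with h=0.42 from center) (area = (24/2)·4.480²·sin(360°/24) = 62.35 mm²). At z = 5.28: the sphere: section is a regular 24-gon, circumradius = √(r²−h²) = √(4.5²−0.78²) = 4.432 (area = (24/2)·4.432²·sin(360°/24) = 61.00 mm²). Checking containment: the cross-section at z = 5.28 is a subset of the cross-section at z = 4.08.

entirely on top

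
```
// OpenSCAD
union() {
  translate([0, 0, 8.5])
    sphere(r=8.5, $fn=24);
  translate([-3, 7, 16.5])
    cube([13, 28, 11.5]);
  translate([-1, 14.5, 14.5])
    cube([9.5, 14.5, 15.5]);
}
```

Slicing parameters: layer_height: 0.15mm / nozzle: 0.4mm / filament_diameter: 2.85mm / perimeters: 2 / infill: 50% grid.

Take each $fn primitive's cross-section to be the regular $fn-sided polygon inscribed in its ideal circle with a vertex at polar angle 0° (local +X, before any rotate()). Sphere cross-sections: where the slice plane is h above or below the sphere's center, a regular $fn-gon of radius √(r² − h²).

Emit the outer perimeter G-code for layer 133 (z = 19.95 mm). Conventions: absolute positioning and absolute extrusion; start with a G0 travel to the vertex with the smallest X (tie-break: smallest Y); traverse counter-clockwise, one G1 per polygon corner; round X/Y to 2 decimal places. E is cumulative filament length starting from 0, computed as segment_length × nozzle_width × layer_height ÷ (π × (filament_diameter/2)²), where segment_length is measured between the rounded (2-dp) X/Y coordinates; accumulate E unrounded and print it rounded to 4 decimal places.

At z = 19.95 mm: the sphere does not reach this height (|z−center|=11.450 > r=8.5); the cube at (-3, 7) is present — its section is the full 13×28 rectangle; the cube at (-1, 14.5) (footprint 9.5×14.5) is included at this height; Combining (union): the 9.5×14.5 cube at (-1, 14.5) lies entirely inside the 13×28 cube at (-3, 7), so the union is just the 13×28 cube at (-3, 7) — 1 connected region. The outline is a single polygon with 4 vertices. Extrusion per mm of travel: 0.4 × 0.15 / (π × 1.425²) = 0.009405. Accumulating E over each segment gives final E = 0.7712.

G0 X-3.00 Y7.00 Z19.95
G1 X10.00 Y7.00 E0.1223
G1 X10.00 Y35.00 E0.3856
G1 X-3.00 Y35.00 E0.5079
G1 X-3.00 Y7.00 E0.7712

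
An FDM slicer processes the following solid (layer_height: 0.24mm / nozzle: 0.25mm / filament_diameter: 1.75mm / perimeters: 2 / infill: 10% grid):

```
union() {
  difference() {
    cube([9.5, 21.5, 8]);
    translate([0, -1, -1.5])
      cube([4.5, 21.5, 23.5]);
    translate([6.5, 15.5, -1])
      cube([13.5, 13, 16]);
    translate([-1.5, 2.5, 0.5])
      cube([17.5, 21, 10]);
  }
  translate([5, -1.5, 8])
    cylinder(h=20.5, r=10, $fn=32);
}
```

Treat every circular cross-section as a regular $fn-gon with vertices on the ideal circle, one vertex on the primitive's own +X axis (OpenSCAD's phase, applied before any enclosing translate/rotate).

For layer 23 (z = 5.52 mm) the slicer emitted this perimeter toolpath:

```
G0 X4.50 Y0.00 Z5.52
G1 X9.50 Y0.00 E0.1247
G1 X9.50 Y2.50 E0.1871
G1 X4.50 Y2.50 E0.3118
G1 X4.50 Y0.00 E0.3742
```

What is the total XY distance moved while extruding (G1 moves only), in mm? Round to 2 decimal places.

15.00 mm

Sum the Euclidean lengths of each G1 segment: total = 15.00 mm.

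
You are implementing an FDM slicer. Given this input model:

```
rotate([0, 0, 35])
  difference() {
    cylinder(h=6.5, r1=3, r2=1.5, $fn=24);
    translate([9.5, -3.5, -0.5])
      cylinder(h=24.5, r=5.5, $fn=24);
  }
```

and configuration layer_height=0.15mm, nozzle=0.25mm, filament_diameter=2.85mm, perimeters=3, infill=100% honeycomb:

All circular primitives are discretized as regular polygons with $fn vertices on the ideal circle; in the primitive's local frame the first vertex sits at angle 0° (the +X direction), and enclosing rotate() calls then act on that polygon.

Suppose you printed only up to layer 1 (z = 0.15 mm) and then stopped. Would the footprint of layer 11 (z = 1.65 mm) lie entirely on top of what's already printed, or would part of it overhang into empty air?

entirely on top

Compare the two slices. At z = 0.15: the cone: at t=0.023 of its height the radius interpolates to r₁+(r₂−r₁)t = 2.965, giving a regular 24-gon of that circumradius (area = (24/2)·2.965²·sin(360°/24) = 27.31 mm²); the r=5.5 cylinder at (9.5, -3.5) contributes a regular 24-gon of circumradius 5.5 (area = (24/2)·5.500²·sin(360°/24) = 93.95 mm²); Taking the first minus the rest: starting from the cone (27.31 mm²), the r=5.5 cylinder at (9.5, -3.5) misses the remaining region (no effect) — area = 27.31 mm²; (rotated 35° about Z; rotation is an isometry so areas/perimeters/island counts are preserved). At z = 1.65: the cone: at t=0.254 of its height the radius interpolates to r₁+(r₂−r₁)t = 2.619, giving a regular 24-gon of that circumradius (area = (24/2)·2.619²·sin(360°/24) = 21.31 mm²); the r=5.5 cylinder at (9.5, -3.5) gives a regular 24-gon of circumradius 5.5 (constant along its height) (area = (24/2)·5.500²·sin(360°/24) = 93.95 mm²); Subtracting the remaining from the first: starting from the cone (21.31 mm²), the r=5.5 cylinder at (9.5, -3.5) misses the remaining region (no effect) — area = 21.31 mm²; (whole slice rotated 35° about Z — lengths, areas and connectivity unchanged). Checking containment: the cross-section at z = 1.65 is a subset of the cross-section at z = 0.15.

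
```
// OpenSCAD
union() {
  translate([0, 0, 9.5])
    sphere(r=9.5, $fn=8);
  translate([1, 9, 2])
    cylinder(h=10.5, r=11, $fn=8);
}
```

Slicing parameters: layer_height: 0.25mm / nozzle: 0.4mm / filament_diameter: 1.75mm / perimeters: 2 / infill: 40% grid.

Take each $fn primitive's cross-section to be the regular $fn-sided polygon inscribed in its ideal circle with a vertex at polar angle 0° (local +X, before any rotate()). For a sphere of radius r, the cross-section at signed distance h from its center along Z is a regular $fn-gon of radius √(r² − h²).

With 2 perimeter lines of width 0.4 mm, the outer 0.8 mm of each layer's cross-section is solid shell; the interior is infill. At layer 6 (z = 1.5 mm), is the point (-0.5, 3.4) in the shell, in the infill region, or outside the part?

At z = 1.5 mm: the sphere: section is a regular 8-gon, circumradius = √(r²−h²) = √(9.5²−8²) = 5.123; the cylinder at (1, 9) is absent (z outside [2, 12.5]); Combining (union): only the r=9.5 sphere is present, so the union is just that shape — 1 connected region. Overall, the cross-section is a single solid region. The nearest boundary edge runs (0.00, 5.12)→(-3.62, 3.62); distance from the point to it = 1.40 mm. The point is inside the cross-section and 1.40 mm from the nearest boundary — more than the 0.8 mm shell width (2 × 0.4), so it's in the infill interior.

infill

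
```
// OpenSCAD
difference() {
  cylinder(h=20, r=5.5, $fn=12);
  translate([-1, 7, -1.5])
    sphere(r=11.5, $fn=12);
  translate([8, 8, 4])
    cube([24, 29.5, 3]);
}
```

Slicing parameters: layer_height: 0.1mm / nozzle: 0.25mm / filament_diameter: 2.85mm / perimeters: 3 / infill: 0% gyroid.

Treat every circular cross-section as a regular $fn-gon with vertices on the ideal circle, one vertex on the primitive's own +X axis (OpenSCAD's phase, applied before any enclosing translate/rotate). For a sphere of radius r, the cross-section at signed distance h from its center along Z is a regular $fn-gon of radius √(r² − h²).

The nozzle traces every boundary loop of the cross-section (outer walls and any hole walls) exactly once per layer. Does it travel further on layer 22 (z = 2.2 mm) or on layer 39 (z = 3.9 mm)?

Layer 22 (z = 2.2): the cylinder: section is a regular 12-gon, circumradius r=5.5 (perimeter = 2·12·5.500·sin(180°/12) = 34.16 mm); the r=11.5 sphere at (-1, 7) slices to a regular 12-gon of circumradius 10.889 (√(r²−h²) with h=3.7 from center) (perimeter = 2·12·10.889·sin(180°/12) = 67.64 mm); the cube at (8, 8) is absent (z outside [4, 7]); After the difference (first − rest): starting from the r=5.5 cylinder, the r=11.5 sphere at (-1, 7) partially overlaps it — only the 77.97 mm² overlap (of its 355.68 mm²) is removed, clipping the outline — boundary = 22.17 mm. So its perimeter = 22.17 mm. Layer 39 (z = 3.9): the cylinder: section is a regular 12-gon, circumradius r=5.5 (perimeter = 2·12·5.500·sin(180°/12) = 34.16 mm); the r=11.5 sphere at (-1, 7) contributes a regular 12-gon of circumradius √(11.5²−5.4²) = 10.153 (perimeter = 2·12·10.153·sin(180°/12) = 63.07 mm); the cube at (8, 8) is absent (z outside [4, 7]); After the difference (first − rest): starting from the r=5.5 cylinder, the r=11.5 sphere at (-1, 7) partially overlaps it — only the 70.37 mm² overlap (of its 309.27 mm²) is removed, clipping the outline — boundary = 25.54 mm. So its perimeter = 25.54 mm. Layer 39 is larger (25.54 vs 22.17 mm).

layer 39 (z = 3.9 mm)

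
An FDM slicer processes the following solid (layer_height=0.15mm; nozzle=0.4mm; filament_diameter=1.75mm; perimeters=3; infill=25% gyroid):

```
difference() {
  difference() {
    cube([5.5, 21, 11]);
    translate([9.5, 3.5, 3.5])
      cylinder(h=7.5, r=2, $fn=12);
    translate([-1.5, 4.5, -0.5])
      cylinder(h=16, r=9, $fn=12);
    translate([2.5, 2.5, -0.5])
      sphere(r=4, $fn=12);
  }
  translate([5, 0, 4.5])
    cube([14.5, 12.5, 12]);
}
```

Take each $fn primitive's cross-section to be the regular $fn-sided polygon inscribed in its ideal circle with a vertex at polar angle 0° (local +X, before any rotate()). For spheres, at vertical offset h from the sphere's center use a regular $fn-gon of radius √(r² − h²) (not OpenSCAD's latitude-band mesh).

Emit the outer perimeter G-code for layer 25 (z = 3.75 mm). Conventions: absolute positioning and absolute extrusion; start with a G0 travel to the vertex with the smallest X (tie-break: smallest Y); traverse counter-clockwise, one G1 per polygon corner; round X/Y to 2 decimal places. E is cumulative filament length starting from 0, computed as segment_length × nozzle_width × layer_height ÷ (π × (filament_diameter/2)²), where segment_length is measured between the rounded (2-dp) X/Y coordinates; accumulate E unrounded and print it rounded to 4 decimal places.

G0 X0.00 Y13.10 Z3.75
G1 X3.00 Y12.29 E0.0775
G1 X5.50 Y9.79 E0.1657
G1 X5.50 Y21.00 E0.4453
G1 X0.00 Y21.00 E0.5825
G1 X0.00 Y13.10 E0.7796

At z = 3.75 mm: the cube is present — its section is the full 5.5×21 rectangle; the r=2 cylinder at (9.5, 3.5) contributes a regular 12-gon of circumradius 2; the r=9 cylinder at (-1.5, 4.5) contributes a regular 12-gon of circumradius 9; the sphere at (2.5, 2.5) is absent (|z−center|=4.250 > r=4); Subtracting the remaining from the first: starting from the 5.5×21 cube, the r=2 cylinder at (9.5, 3.5) misses the remaining region (no effect); the r=9 cylinder at (-1.5, 4.5) partially overlaps it — only the 65.70 mm² overlap (of its 243.00 mm²) is removed, clipping the outline — 1 connected region; the cube at (5, 0) is absent (z outside [4.5, 16.5]); Subtracting the remaining from the first: none of the subtracted shapes is present at this height, so the result so far is unchanged — 1 connected region. The outline is a single polygon with 5 vertices. Extrusion per mm of travel: 0.4 × 0.15 / (π × 0.875²) = 0.024945. Accumulating E over each segment gives final E = 0.7796.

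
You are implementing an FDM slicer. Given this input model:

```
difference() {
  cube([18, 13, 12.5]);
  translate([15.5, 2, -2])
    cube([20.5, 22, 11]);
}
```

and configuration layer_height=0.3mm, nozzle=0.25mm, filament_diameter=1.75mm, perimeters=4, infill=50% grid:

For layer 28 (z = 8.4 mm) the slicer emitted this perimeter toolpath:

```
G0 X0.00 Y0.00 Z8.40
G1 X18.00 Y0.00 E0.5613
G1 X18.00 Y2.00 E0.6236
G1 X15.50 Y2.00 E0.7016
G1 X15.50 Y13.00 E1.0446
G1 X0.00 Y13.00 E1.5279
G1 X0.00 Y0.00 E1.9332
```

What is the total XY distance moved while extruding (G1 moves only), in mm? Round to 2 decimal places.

Sum the Euclidean lengths of each G1 segment: total = 62.00 mm.

62.00 mm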